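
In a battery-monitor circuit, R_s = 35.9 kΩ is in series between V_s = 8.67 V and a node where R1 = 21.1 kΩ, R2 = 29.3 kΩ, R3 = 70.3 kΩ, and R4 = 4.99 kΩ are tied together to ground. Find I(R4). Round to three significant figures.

Combine the parallel branches: R_p = (1/21.1 + 1/29.3 + 1/70.3 + 1/4.99)⁻¹ = 3.377 kΩ.
V_A by voltage divider: V_A = 8.67 × 3.377/(35.9 + 3.377) = 0.7454 V.
Branch current I = V_A/R4 = 0.7454/4.99 = 0.1494 mA.

I ≈ 0.149 mA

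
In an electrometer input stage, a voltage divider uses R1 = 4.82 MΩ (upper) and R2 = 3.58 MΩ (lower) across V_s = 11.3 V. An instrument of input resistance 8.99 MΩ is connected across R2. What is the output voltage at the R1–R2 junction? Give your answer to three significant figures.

V_out ≈ 3.92 V

The load sits in parallel with R2, giving an effective lower resistance R2' = R2·R_L/(R2+R_L) = 2.560 MΩ.
Now apply the divider: V_out = 11.3 × 0.3469 = 3.920 V.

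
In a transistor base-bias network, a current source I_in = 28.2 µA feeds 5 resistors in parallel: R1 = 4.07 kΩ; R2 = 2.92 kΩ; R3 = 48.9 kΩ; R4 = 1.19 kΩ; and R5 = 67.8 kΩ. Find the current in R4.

I ≈ 16.2 µA

Conductances: ΣG = 1/4.07 + 1/2.92 + 1/48.9 + 1/1.19 + 1/67.8 = 1.464 (1/kΩ).
Current divider: I(R4) = I_in · G_k/ΣG = 28.2 × (0.8403/1.464) = 28.2 × 0.5741 = 16.19 µA.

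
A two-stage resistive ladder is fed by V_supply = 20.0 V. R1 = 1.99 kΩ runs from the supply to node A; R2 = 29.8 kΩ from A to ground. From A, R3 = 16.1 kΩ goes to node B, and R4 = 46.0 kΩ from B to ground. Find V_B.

The second stage (R3 + R4 = 62.10 kΩ) loads node A in parallel with R2.
R2 ‖ (R3+R4) = 20.14 kΩ.
V_A = 20.0 × 20.14/(1.99 + 20.14) = 18.20 V.
Then the unloaded second divider: V_B = V_A × R4/(R3+R4) = 18.20 × 0.7407 = 13.48 V.

V_B ≈ 13.5 V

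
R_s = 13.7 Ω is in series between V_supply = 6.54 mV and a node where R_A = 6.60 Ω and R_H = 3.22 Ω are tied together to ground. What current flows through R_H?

I ≈ 0.277 mA

Parallel bank: R_p = 1/(1/6.60 + 1/3.22) = 2.164 Ω.
Node voltage V_A = V_supply · R_p/(R_s + R_p) = 6.54 × 0.1364 = 0.8922 mV.
I(R_H) = V_A / R_H = 0.8922/3.22 = 0.2771 mA.
(Check via current divider: I_total = 0.4123 mA; share G_k/ΣG = 0.6721 → same result.)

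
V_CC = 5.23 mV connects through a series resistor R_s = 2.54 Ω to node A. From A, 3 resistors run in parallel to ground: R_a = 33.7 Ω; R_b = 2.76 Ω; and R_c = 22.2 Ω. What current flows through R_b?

Parallel bank: R_p = 1/(1/33.7 + 1/2.76 + 1/22.2) = 2.288 Ω.
V_A = 5.23 × 2.288/4.828 = 2.479 mV.
Branch current I = V_A/R_b = 2.479/2.76 = 0.8980 mA.
(Equivalently: I_total = 1.083 mA, then current-divider fraction G_k/ΣG = 0.8290.)

I ≈ 0.898 mA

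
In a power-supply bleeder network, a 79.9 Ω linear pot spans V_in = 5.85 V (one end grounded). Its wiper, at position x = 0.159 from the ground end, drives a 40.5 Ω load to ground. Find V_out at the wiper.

V_out ≈ 0.736 V

Split the track: R_lower = x·R_p = 12.70 Ω, R_upper = (1−x)·R_p = 67.20 Ω.
Lower segment in parallel with the load: 12.70 ‖ 40.5 = 9.671 Ω.
Then V_out = V_in · 9.671/(67.20 + 9.671) = 0.7360 V.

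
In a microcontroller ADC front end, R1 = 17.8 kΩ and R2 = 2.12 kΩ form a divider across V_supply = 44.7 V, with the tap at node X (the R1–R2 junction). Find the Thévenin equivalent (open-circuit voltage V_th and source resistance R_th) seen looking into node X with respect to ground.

V_th ≈ 4.76 V, R_th ≈ 1.89 kΩ

With X open, the divider is unloaded: V_th = 44.7 × 2.12/19.92 = 4.757 V.
Zeroing V_supply shorts the top of R1 to ground, so R_th = R1 ‖ R2 = 1.894 kΩ.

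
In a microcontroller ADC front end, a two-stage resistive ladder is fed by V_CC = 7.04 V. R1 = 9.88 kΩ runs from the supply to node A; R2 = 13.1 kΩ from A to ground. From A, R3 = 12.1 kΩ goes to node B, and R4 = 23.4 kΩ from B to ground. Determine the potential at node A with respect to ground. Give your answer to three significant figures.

Node A sees R2 in parallel with the series input of stage 2, R3 + R4 = 35.50 kΩ.
R2 ‖ (R3+R4) = 9.569 kΩ.
So V_A = 7.04 × 0.4920 = 3.464 V.

V_A ≈ 3.46 V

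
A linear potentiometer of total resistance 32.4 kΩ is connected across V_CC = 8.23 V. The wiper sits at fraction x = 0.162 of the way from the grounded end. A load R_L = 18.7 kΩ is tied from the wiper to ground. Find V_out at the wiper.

The pot divides into 27.15 kΩ above the wiper and 5.249 kΩ below.
R_L loads the lower segment: effective lower R = 4.098 kΩ.
Loaded-divider output: V_out = 8.23 × 0.1312 = 1.079 V.

V_out ≈ 1.08 V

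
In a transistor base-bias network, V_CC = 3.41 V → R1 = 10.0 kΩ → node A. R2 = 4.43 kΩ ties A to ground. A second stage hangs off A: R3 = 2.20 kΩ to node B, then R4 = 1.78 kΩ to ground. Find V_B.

V_B ≈ 0.264 V

Node A sees R2 in parallel with the series input of stage 2, R3 + R4 = 3.980 kΩ.
R2 ‖ (R3+R4) = 2.096 kΩ.
First divider: V_A = V_CC · 2.096/(10.0 + 2.096) = 0.5910 V.
Stage 2 is unloaded, so V_B = V_A · R4/(R3+R4) = 0.5910 × 1.78/3.980 = 0.2643 V.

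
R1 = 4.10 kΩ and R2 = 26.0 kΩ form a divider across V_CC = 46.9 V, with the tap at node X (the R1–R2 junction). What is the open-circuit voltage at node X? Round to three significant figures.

V_th ≈ 40.5 V

V_th is the unloaded tap voltage: V_CC · R2/(R1+R2) = 46.9 × 0.8638 = 40.51 V.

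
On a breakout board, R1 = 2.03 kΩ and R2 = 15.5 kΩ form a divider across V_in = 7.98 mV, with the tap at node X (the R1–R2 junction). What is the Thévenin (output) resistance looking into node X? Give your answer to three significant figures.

R_th ≈ 1.79 kΩ

Zeroing V_in shorts the top of R1 to ground, so R_th = R1 ‖ R2 = 1.795 kΩ.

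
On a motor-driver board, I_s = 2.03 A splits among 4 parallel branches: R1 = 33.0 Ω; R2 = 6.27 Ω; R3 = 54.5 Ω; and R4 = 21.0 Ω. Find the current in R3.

I ≈ 0.146 A

Conductances: ΣG = 1/33.0 + 1/6.27 + 1/54.5 + 1/21.0 = 0.2558 (1/Ω).
Current divider: I(R3) = I_s · G_k/ΣG = 2.03 × (0.01835/0.2558) = 2.03 × 0.07174 = 0.1456 A.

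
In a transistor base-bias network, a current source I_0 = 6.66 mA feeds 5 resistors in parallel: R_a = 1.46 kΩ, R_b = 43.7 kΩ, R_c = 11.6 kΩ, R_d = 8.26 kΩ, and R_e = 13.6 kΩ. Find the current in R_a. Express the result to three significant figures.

I ≈ 4.61 mA

ΣG = 1/1.46 + 1/43.7 + 1/11.6 + 1/8.26 + 1/13.6 = 0.9886.
By the current-divider rule, I = I_0 · G_k/ΣG = 6.66 × 0.6928 = 4.614 mA.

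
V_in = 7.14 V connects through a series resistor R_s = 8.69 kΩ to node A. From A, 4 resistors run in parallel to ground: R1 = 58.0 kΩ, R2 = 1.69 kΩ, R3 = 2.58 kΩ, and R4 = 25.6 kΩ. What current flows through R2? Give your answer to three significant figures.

Combine the parallel branches: R_p = (1/58.0 + 1/1.69 + 1/2.58 + 1/25.6)⁻¹ = 0.9656 kΩ.
V_A by voltage divider: V_A = 7.14 × 0.9656/(8.69 + 0.9656) = 0.7140 V.
I(R2) = V_A / R2 = 0.7140/1.69 = 0.4225 mA.
(Check via current divider: I_total = 0.7395 mA; share G_k/ΣG = 0.5714 → same result.)

I ≈ 0.423 mA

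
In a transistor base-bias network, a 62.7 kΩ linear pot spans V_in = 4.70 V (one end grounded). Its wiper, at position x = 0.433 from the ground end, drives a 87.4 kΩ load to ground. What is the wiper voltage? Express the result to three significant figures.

The pot divides into 35.55 kΩ above the wiper and 27.15 kΩ below.
Lower segment in parallel with the load: 27.15 ‖ 87.4 = 20.71 kΩ.
V_out = 4.70 × 20.71/(35.55 + 20.71) = 1.730 V.
(Unloaded: V_out = x·V_in = 2.04 V.)

V_out ≈ 1.73 V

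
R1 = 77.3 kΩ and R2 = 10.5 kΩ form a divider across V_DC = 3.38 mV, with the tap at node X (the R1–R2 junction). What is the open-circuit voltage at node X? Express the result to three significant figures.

With X open, the divider is unloaded: V_th = 3.38 × 10.5/87.80 = 0.4042 mV.

V_th ≈ 0.404 mV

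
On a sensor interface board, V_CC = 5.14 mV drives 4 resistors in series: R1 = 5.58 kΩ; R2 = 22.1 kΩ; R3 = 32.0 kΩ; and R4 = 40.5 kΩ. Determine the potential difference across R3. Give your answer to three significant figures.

Series total: ΣR = 5.58 + 22.1 + 32.0 + 40.5 = 100.2 kΩ.
By the voltage-divider rule, V = 5.14 × 32.00/100.2 = 1.642 mV.

V ≈ 1.64 mV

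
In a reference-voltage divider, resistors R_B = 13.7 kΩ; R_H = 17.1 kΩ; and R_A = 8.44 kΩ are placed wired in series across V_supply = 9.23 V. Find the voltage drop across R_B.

Series total: ΣR = 13.7 + 17.1 + 8.44 = 39.24 kΩ.
Voltage divider: V = V_supply · (13.70 / 39.24) = 9.23 × 0.3491 = 3.223 V.

V ≈ 3.22 V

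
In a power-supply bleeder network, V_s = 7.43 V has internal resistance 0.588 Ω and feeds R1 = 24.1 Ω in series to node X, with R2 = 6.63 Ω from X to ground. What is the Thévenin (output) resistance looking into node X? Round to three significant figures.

R_th ≈ 5.23 Ω

R1' = 0.588 + 24.1 = 24.69 Ω (source resistance + R1).
Zeroing V_s shorts the top of R1' to ground, so R_th = R1' ‖ R2 = 5.226 Ω.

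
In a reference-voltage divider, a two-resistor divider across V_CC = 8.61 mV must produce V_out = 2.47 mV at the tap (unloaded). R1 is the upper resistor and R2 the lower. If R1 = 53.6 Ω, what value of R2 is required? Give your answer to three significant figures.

R2 ≈ 21.6 Ω

The divider ratio is R2/(R1+R2) = 2.47/8.61 = 0.2869.
Rearranging, R2 = R1·k/(1−k) = 53.6 × 0.4023 = 21.56 Ω.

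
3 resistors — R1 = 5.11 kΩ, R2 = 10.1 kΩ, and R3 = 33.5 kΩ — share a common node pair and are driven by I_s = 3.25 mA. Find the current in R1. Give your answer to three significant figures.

ΣG = 1/5.11 + 1/10.1 + 1/33.5 = 0.3246.
By the current-divider rule, I = I_s · G_k/ΣG = 3.25 × 0.6030 = 1.960 mA.

I ≈ 1.96 mA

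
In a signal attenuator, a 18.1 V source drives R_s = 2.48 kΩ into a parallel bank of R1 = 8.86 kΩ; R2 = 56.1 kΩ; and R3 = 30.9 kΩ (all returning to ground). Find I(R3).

Combine the parallel branches: R_p = (1/8.86 + 1/56.1 + 1/30.9)⁻¹ = 6.133 kΩ.
V_A = 18.1 × 6.133/8.613 = 12.89 V.
Branch current I = V_A/R3 = 12.89/30.9 = 0.4171 mA.

I ≈ 0.417 mA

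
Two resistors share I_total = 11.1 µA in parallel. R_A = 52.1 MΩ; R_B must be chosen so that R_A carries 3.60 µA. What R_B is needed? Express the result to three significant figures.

In a two-way split, I_A/I_total = R_B/(R_A + R_B).
3.60/11.1 = R_B/(R_A + R_B) → R_B = R_A · (0.3243)/(1 − 0.3243) = 52.1 × 0.4800 = 25.01 MΩ.

R_B ≈ 25.0 MΩ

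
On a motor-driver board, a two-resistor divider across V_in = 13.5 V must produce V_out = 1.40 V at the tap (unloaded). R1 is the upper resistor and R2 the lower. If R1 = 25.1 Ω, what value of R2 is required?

R2 ≈ 2.90 Ω

The divider ratio is R2/(R1+R2) = 1.40/13.5 = 0.1037.
R2 = R1 · 0.1037/(1 − 0.1037) = 2.904 Ω.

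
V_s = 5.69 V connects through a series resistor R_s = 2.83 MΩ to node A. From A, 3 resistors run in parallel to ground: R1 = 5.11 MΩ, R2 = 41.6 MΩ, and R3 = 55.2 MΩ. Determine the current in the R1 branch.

I ≈ 0.666 µA

Parallel bank: R_p = 1/(1/5.11 + 1/41.6 + 1/55.2) = 4.204 MΩ.
V_A by voltage divider: V_A = 5.69 × 4.204/(2.83 + 4.204) = 3.401 V.
I(R1) = V_A / R1 = 3.401/5.11 = 0.6655 µA.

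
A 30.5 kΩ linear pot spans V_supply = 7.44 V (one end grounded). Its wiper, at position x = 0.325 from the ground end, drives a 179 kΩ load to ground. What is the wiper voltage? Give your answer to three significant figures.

Lower segment x·R_p = 9.912 kΩ; upper segment (1−x)·R_p = 20.59 kΩ.
(x·R_p) ‖ R_L = 9.392 kΩ.
Then V_out = V_supply · 9.392/(20.59 + 9.392) = 2.331 V.

V_out ≈ 2.33 V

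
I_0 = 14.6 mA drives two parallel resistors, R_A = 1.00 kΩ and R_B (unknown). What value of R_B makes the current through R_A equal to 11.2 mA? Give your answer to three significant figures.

R_B ≈ 3.29 kΩ

In a two-way split, I_A/I_0 = R_B/(R_A + R_B).
11.2/14.6 = R_B/(R_A + R_B) → R_B = R_A · (0.7671)/(1 − 0.7671) = 1.00 × 3.294 = 3.294 kΩ.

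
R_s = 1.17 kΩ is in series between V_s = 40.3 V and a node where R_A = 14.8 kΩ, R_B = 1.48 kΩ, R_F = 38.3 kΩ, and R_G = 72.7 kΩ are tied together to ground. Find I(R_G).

Equivalent of the parallel group: R_p = 1.277 kΩ.
V_A = 40.3 × 1.277/2.447 = 21.03 V.
I(R_G) = V_A / R_G = 21.03/72.7 = 0.2893 mA.
(Equivalently: I_total = 16.47 mA, then current-divider fraction G_k/ΣG = 0.01756.)

I ≈ 0.289 mA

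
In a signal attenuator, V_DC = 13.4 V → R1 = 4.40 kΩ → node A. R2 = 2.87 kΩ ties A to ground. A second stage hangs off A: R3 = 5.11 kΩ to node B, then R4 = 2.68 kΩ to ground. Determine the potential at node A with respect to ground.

Looking into the second stage from A: R3 + R4 = 7.790 kΩ appears in parallel with R2.
Effective lower resistance at A: R2 ‖ 7.790 = 2.097 kΩ.
First divider: V_A = V_DC · 2.097/(4.40 + 2.097) = 4.325 V.

V_A ≈ 4.33 V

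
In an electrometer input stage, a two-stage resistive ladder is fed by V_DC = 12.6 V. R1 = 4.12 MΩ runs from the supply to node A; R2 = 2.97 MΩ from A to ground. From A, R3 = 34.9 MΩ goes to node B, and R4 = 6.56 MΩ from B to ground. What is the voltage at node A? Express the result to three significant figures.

The second stage (R3 + R4 = 41.46 MΩ) loads node A in parallel with R2.
Effective lower resistance at A: R2 ‖ 41.46 = 2.771 MΩ.
So V_A = 12.6 × 0.4022 = 5.067 V.

V_A ≈ 5.07 V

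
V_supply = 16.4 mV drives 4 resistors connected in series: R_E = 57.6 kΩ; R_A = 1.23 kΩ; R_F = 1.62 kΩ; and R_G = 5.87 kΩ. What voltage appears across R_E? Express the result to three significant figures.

Total series resistance ΣR = 57.6 + 1.23 + 1.62 + 5.87 = 66.32 kΩ.
V = V_supply · R/ΣR = 16.4 × 0.8685 = 14.24 mV.

V ≈ 14.2 mV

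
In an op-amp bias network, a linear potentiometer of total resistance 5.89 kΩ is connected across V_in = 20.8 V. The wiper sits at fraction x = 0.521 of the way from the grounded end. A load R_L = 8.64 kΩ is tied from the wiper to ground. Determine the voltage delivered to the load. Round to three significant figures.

V_out ≈ 9.26 V

The pot divides into 2.821 kΩ above the wiper and 3.069 kΩ below.
(x·R_p) ‖ R_L = 2.264 kΩ.
Then V_out = V_in · 2.264/(2.821 + 2.264) = 9.261 V.
(Unloaded: V_out = x·V_in = 10.8 V.)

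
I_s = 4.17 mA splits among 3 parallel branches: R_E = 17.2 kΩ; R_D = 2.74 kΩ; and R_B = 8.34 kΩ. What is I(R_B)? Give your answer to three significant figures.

ΣG = 1/17.2 + 1/2.74 + 1/8.34 = 0.5430.
By the current-divider rule, I = I_s · G_k/ΣG = 4.17 × 0.2208 = 0.9208 mA.

I ≈ 0.921 mA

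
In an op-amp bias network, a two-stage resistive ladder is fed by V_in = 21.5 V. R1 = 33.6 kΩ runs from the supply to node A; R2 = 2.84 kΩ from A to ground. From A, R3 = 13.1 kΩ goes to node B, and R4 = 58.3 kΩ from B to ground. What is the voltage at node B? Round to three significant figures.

Looking into the second stage from A: R3 + R4 = 71.40 kΩ appears in parallel with R2.
Effective lower resistance at A: R2 ‖ 71.40 = 2.731 kΩ.
So V_A = 21.5 × 0.07518 = 1.616 V.
Stage 2 is unloaded, so V_B = V_A · R4/(R3+R4) = 1.616 × 58.3/71.40 = 1.320 V.

V_B ≈ 1.32 V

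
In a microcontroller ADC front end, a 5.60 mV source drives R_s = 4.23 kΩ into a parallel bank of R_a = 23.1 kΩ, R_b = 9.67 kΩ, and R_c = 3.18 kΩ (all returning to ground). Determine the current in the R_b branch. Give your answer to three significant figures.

Parallel bank: R_p = 1/(1/23.1 + 1/9.67 + 1/3.18) = 2.168 kΩ.
Node voltage V_A = V_s · R_p/(R_s + R_p) = 5.60 × 0.3389 = 1.898 mV.
Branch current I = V_A/R_b = 1.898/9.67 = 0.1963 µA.
(Equivalently: I_total = 0.8752 µA, then current-divider fraction G_k/ΣG = 0.2242.)

I ≈ 0.196 µA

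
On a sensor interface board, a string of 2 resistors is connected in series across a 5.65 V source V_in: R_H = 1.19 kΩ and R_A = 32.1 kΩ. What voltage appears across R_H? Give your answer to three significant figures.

ΣR = 1.19 + 32.1 = 33.29 kΩ.
By the voltage-divider rule, V = 5.65 × 1.190/33.29 = 0.2020 V.

V ≈ 0.202 V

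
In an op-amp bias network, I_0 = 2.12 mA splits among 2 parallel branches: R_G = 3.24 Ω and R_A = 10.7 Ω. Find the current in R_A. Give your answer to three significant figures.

I ≈ 0.493 mA

For two parallel branches, I_k = I_0 · (other R)/(sum of R).
I(R_A) = 2.12 × 3.24/(3.24 + 10.7) = 2.12 × 0.2324 = 0.4927 mA.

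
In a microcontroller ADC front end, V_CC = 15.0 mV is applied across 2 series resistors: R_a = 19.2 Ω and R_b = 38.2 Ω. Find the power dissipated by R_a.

The common current is I = 15.0/57.40 = 0.2613 mA.
P(R_a) = I²·R_a = (0.2613)² × 19.2 = 1.311 µW.

P ≈ 1.31 µW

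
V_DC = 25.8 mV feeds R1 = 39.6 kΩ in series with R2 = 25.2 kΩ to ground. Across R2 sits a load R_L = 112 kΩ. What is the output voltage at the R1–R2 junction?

The load sits in parallel with R2, giving an effective lower resistance R2' = R2·R_L/(R2+R_L) = 20.57 kΩ.
Voltage divider with the loaded lower leg: V_out = 25.8 × 20.57/(39.6 + 20.57) = 25.8 × 0.3419 = 8.821 mV.

V_out ≈ 8.82 mV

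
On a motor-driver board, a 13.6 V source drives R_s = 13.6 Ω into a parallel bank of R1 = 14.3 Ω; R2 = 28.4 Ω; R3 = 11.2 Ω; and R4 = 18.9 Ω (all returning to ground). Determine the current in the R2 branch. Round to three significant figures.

I ≈ 0.110 A

Combine the parallel branches: R_p = (1/14.3 + 1/28.4 + 1/11.2 + 1/18.9)⁻¹ = 4.043 Ω.
V_A by voltage divider: V_A = 13.6 × 4.043/(13.6 + 4.043) = 3.117 V.
I(R2) = V_A / R2 = 3.117/28.4 = 0.1097 A.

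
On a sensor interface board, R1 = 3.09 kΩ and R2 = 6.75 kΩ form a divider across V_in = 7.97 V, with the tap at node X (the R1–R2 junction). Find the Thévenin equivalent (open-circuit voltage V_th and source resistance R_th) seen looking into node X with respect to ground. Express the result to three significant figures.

V_th ≈ 5.47 V, R_th ≈ 2.12 kΩ

V_th is the unloaded tap voltage: V_in · R2/(R1+R2) = 7.97 × 0.6860 = 5.467 V.
Looking into X with the source shorted: R_th = R1·R2/(R1+R2) = 3.090 × 6.75/9.840 = 2.120 kΩ.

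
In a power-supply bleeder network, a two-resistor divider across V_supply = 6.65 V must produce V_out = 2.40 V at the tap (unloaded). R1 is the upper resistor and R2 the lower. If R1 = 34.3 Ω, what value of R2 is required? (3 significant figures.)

V_out/V_supply = R2/(R1+R2) = 0.3609.
So R2 = R1 · V_out/(V_supply − V_out) = 34.3 × 2.40/(6.65 − 2.40) = 34.3 × 0.5647 = 19.37 Ω.

R2 ≈ 19.4 Ω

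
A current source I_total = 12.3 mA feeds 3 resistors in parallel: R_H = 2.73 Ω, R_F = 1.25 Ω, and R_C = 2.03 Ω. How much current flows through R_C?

Total conductance ΣG = 1/2.73 + 1/1.25 + 1/2.03 = 1.659 (units of 1/Ω).
R_C takes the fraction G_k/ΣG = 0.4926/1.659 = 0.2969, so I = 12.3 × 0.2969 = 3.652 mA.

I ≈ 3.65 mA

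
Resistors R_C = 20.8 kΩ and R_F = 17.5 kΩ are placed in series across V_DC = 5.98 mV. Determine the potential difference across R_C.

Series total: ΣR = 20.8 + 17.5 = 38.30 kΩ.
By the voltage-divider rule, V = 5.98 × 20.80/38.30 = 3.248 mV.

V ≈ 3.25 mV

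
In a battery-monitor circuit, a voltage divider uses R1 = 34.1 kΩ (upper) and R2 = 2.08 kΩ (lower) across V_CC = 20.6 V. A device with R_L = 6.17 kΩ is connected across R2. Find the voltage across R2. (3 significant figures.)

The load sits in parallel with R2, giving an effective lower resistance R2' = R2·R_L/(R2+R_L) = 1.556 kΩ.
Now apply the divider: V_out = 20.6 × 0.04363 = 0.8987 V.

V_out ≈ 0.899 V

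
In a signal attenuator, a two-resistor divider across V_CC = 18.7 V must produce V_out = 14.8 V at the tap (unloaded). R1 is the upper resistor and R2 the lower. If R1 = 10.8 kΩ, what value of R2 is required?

R2 ≈ 41.0 kΩ

Required fraction k = V_out/V_CC = 0.7914.
R2 = R1 · 0.7914/(1 − 0.7914) = 40.98 kΩ.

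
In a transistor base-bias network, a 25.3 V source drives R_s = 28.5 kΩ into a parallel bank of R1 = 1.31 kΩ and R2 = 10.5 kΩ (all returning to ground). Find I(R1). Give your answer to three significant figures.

Combine the parallel branches: R_p = (1/1.31 + 1/10.5)⁻¹ = 1.165 kΩ.
V_A = 25.3 × 1.165/29.66 = 0.9933 V.
I(R1) = V_A / R1 = 0.9933/1.31 = 0.7583 mA.
(Equivalently: I_total = 0.8529 mA, then current-divider fraction G_k/ΣG = 0.8891.)

I ≈ 0.758 mA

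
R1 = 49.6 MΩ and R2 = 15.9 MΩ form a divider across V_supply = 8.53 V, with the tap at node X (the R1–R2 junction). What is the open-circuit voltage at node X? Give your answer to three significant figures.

Open-circuit (no load on X): V_th = V_supply · R2/(R1 + R2) = 8.53 × 15.9/(49.60 + 15.9) = 2.071 V.

V_th ≈ 2.07 V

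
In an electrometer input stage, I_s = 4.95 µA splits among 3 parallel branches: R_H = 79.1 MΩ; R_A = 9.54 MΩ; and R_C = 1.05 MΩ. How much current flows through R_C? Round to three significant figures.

Conductances: ΣG = 1/79.1 + 1/9.54 + 1/1.05 = 1.070 (1/MΩ).
R_C takes the fraction G_k/ΣG = 0.9524/1.070 = 0.8902, so I = 4.95 × 0.8902 = 4.407 µA.

I ≈ 4.41 µA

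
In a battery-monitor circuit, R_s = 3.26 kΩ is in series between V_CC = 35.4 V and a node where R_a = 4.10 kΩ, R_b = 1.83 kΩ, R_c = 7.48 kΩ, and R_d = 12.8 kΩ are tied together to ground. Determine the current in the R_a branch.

Equivalent of the parallel group: R_p = 0.9978 kΩ.
Node voltage V_A = V_CC · R_p/(R_s + R_p) = 35.4 × 0.2344 = 8.296 V.
I(R_a) = V_A / R_a = 8.296/4.10 = 2.023 mA.

I ≈ 2.02 mA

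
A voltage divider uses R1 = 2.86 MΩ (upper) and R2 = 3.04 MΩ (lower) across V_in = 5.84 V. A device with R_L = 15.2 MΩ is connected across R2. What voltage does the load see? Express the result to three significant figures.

V_out ≈ 2.74 V

The load sits in parallel with R2, giving an effective lower resistance R2' = R2·R_L/(R2+R_L) = 2.533 MΩ.
Now apply the divider: V_out = 5.84 × 0.4697 = 2.743 V.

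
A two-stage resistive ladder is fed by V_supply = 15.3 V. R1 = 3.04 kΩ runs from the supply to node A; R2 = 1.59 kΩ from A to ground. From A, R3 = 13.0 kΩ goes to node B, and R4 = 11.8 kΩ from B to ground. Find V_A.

V_A ≈ 5.04 V

The second stage (R3 + R4 = 24.80 kΩ) loads node A in parallel with R2.
Effective lower resistance at A: R2 ‖ 24.80 = 1.494 kΩ.
V_A = 15.3 × 1.494/(3.04 + 1.494) = 5.042 V.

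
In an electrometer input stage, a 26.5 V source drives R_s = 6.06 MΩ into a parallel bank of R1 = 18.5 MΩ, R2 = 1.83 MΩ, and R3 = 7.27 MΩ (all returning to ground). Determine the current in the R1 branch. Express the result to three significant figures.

I ≈ 0.262 µA

Equivalent of the parallel group: R_p = 1.355 MΩ.
V_A by voltage divider: V_A = 26.5 × 1.355/(6.06 + 1.355) = 4.842 V.
I(R1) = V_A / R1 = 4.842/18.5 = 0.2617 µA.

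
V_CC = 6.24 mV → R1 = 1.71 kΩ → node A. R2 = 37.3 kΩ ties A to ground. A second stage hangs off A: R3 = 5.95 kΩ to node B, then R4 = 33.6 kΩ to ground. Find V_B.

V_B ≈ 4.87 mV

The second stage (R3 + R4 = 39.55 kΩ) loads node A in parallel with R2.
R2 ‖ (R3+R4) = 19.20 kΩ.
V_A = 6.24 × 19.20/(1.71 + 19.20) = 5.730 mV.
V_B = V_A × 0.8496 = 4.868 mV.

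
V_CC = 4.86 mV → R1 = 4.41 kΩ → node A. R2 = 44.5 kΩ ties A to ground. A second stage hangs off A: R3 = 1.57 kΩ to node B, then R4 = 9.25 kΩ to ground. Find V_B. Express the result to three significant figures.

V_B ≈ 2.76 mV

Looking into the second stage from A: R3 + R4 = 10.82 kΩ appears in parallel with R2.
Effective lower resistance at A: R2 ‖ 10.82 = 8.704 kΩ.
V_A = 4.86 × 8.704/(4.41 + 8.704) = 3.226 mV.
Then the unloaded second divider: V_B = V_A × R4/(R3+R4) = 3.226 × 0.8549 = 2.758 mV.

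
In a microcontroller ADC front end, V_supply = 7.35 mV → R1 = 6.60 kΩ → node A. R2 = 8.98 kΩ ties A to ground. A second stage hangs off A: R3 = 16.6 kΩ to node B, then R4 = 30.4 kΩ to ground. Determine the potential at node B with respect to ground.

Looking into the second stage from A: R3 + R4 = 47.00 kΩ appears in parallel with R2.
R2 ‖ (R3+R4) = 7.539 kΩ.
First divider: V_A = V_supply · 7.539/(6.60 + 7.539) = 3.919 mV.
Stage 2 is unloaded, so V_B = V_A · R4/(R3+R4) = 3.919 × 30.4/47.00 = 2.535 mV.

V_B ≈ 2.53 mV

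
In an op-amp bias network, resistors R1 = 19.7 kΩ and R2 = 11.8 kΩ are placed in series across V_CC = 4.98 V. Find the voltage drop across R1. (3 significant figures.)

V ≈ 3.11 V

ΣR = 19.7 + 11.8 = 31.50 kΩ.
By the voltage-divider rule, V = 4.98 × 19.70/31.50 = 3.114 V.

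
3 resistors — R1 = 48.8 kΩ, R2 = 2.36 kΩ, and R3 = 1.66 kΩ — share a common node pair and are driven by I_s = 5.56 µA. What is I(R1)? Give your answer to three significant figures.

ΣG = 1/48.8 + 1/2.36 + 1/1.66 = 1.047.
R1 takes the fraction G_k/ΣG = 0.02049/1.047 = 0.01958, so I = 5.56 × 0.01958 = 0.1089 µA.

I ≈ 0.109 µA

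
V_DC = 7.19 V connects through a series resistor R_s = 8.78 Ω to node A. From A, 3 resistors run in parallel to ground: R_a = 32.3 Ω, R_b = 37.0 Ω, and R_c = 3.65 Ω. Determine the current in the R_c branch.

I ≈ 0.503 A

Parallel bank: R_p = 1/(1/32.3 + 1/37.0 + 1/3.65) = 3.012 Ω.
Node voltage V_A = V_DC · R_p/(R_s + R_p) = 7.19 × 0.2555 = 1.837 V.
I(R_c) = V_A / R_c = 1.837/3.65 = 0.5032 A.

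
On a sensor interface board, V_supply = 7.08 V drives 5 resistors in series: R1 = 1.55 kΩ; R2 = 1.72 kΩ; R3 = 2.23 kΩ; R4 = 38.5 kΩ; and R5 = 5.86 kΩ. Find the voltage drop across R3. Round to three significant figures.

V ≈ 0.317 V

Series total: ΣR = 1.55 + 1.72 + 2.23 + 38.5 + 5.86 = 49.86 kΩ.
V = V_supply · R/ΣR = 7.08 × 0.04473 = 0.3167 V.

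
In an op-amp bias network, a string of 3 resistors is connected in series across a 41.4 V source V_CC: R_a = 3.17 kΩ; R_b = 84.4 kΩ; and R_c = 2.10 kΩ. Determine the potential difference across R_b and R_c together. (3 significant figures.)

ΣR = 3.17 + 84.4 + 2.10 = 89.67 kΩ.
R_{R_b..R_c} = 84.4 + 2.10 = 86.50 kΩ.
By the voltage-divider rule, V = 41.4 × 86.50/89.67 = 39.94 V.

V ≈ 39.9 V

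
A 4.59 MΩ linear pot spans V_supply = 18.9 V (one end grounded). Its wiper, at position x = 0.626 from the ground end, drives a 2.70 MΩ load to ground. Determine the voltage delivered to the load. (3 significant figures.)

Lower segment x·R_p = 2.873 MΩ; upper segment (1−x)·R_p = 1.717 MΩ.
R_L loads the lower segment: effective lower R = 1.392 MΩ.
Loaded-divider output: V_out = 18.9 × 0.4478 = 8.463 V.

V_out ≈ 8.46 V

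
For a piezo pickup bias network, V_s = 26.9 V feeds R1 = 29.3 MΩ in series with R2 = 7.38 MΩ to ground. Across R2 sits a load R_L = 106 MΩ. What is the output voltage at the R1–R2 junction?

The load sits in parallel with R2, giving an effective lower resistance R2' = R2·R_L/(R2+R_L) = 6.900 MΩ.
Then V_out = V_s · R2'/(R1 + R2') = 26.9 × 6.900/36.20 = 5.127 V.

V_out ≈ 5.13 V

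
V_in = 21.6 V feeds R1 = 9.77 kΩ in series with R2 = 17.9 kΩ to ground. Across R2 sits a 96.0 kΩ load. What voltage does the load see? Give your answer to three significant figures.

V_out ≈ 13.1 V

R2 ‖ R_L = (17.9 × 96.0)/(17.9 + 96.0) = 15.09 kΩ.
Now apply the divider: V_out = 21.6 × 0.6070 = 13.11 V.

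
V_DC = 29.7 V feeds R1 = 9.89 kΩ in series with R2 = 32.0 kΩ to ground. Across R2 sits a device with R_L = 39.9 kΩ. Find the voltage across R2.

V_out ≈ 19.1 V

First combine the lower leg with the load: R2 ‖ R_L = 17.76 kΩ.
Now apply the divider: V_out = 29.7 × 0.6423 = 19.08 V.
(Unloaded it would be 22.7 V; the load pulls it down.)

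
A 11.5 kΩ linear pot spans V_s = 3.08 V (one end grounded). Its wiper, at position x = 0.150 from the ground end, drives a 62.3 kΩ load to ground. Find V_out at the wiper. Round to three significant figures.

V_out ≈ 0.451 V

Lower segment x·R_p = 1.725 kΩ; upper segment (1−x)·R_p = 9.775 kΩ.
R_L loads the lower segment: effective lower R = 1.679 kΩ.
Then V_out = V_s · 1.679/(9.775 + 1.679) = 0.4514 V.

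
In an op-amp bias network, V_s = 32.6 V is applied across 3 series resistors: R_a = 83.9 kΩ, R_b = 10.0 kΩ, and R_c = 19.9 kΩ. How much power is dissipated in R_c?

Series current I = V_s/ΣR = 32.6/113.8 = 0.2865 mA.
P = I²R = 0.08206 × 19.9 = 1.633 mW.

P ≈ 1.63 mW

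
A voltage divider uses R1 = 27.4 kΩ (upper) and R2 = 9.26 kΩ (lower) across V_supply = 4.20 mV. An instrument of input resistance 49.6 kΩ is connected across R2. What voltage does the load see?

V_out ≈ 0.931 mV

R2 ‖ R_L = (9.26 × 49.6)/(9.26 + 49.6) = 7.803 kΩ.
Voltage divider with the loaded lower leg: V_out = 4.20 × 7.803/(27.4 + 7.803) = 4.20 × 0.2217 = 0.9310 mV.
(Unloaded it would be 1.06 mV; the load pulls it down.)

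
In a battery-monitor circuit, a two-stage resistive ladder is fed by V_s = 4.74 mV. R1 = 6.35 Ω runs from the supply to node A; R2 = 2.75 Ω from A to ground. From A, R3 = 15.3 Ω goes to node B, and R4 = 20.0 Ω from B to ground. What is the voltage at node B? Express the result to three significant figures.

The second stage (R3 + R4 = 35.30 Ω) loads node A in parallel with R2.
R2 ‖ (R3+R4) = 2.551 Ω.
So V_A = 4.74 × 0.2866 = 1.359 mV.
Then the unloaded second divider: V_B = V_A × R4/(R3+R4) = 1.359 × 0.5666 = 0.7697 mV.

V_B ≈ 0.770 mV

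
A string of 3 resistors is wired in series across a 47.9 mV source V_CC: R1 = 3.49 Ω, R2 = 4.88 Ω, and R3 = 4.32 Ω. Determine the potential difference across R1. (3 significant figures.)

V ≈ 13.2 mV

Series total: ΣR = 3.49 + 4.88 + 4.32 = 12.69 Ω.
By the voltage-divider rule, V = 47.9 × 3.490/12.69 = 13.17 mV.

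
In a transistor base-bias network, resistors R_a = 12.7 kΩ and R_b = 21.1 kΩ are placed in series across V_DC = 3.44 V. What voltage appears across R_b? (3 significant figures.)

Total series resistance ΣR = 12.7 + 21.1 = 33.80 kΩ.
By the voltage-divider rule, V = 3.44 × 21.10/33.80 = 2.147 V.

V ≈ 2.15 V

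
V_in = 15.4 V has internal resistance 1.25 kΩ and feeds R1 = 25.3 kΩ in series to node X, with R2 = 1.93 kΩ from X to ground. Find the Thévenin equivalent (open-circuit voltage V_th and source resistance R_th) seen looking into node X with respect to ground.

V_th ≈ 1.04 V, R_th ≈ 1.80 kΩ

R1' = 1.25 + 25.3 = 26.55 kΩ (source resistance + R1).
With X open, the divider is unloaded: V_th = 15.4 × 1.93/28.48 = 1.044 V.
Zeroing V_in shorts the top of R1' to ground, so R_th = R1' ‖ R2 = 1.799 kΩ.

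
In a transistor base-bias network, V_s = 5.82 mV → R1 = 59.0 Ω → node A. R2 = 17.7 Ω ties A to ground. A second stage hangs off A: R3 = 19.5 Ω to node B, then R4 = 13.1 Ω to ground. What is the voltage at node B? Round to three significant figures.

Node A sees R2 in parallel with the series input of stage 2, R3 + R4 = 32.60 Ω.
Effective lower resistance at A: R2 ‖ 32.60 = 11.47 Ω.
First divider: V_A = V_s · 11.47/(59.0 + 11.47) = 0.9474 mV.
Stage 2 is unloaded, so V_B = V_A · R4/(R3+R4) = 0.9474 × 13.1/32.60 = 0.3807 mV.

V_B ≈ 0.381 mV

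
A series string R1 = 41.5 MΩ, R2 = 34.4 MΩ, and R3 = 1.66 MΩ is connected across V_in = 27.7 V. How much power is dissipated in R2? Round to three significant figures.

Series current I = V_in/ΣR = 27.7/77.56 = 0.3571 µA.
P(R2) = I²·R2 = (0.3571)² × 34.4 = 4.388 µW.

P ≈ 4.39 µW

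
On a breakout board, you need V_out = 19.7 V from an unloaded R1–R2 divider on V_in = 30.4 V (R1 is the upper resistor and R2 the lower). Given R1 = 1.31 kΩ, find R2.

Required fraction k = V_out/V_in = 0.6480.
R2 = R1 · 0.6480/(1 − 0.6480) = 2.412 kΩ.

R2 ≈ 2.41 kΩ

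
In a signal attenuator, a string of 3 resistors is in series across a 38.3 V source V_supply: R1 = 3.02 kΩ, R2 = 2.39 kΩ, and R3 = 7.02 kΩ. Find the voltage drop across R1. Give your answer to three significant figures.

ΣR = 3.02 + 2.39 + 7.02 = 12.43 kΩ.
Voltage divider: V = V_supply · (3.020 / 12.43) = 38.3 × 0.2430 = 9.305 V.

V ≈ 9.31 V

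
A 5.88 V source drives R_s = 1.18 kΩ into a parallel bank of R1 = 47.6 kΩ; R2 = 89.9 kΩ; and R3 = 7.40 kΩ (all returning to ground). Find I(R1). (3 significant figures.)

Parallel bank: R_p = 1/(1/47.6 + 1/89.9 + 1/7.40) = 5.978 kΩ.
Node voltage V_A = V_DC · R_p/(R_s + R_p) = 5.88 × 0.8352 = 4.911 V.
I(R1) = V_A / R1 = 4.911/47.6 = 0.1032 mA.

I ≈ 0.103 mA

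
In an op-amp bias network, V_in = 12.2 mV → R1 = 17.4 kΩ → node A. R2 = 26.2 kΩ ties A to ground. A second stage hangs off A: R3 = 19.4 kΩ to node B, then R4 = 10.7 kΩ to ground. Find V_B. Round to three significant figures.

Node A sees R2 in parallel with the series input of stage 2, R3 + R4 = 30.10 kΩ.
Effective lower resistance at A: R2 ‖ 30.10 = 14.01 kΩ.
First divider: V_A = V_in · 14.01/(17.4 + 14.01) = 5.441 mV.
Then the unloaded second divider: V_B = V_A × R4/(R3+R4) = 5.441 × 0.3555 = 1.934 mV.

V_B ≈ 1.93 mV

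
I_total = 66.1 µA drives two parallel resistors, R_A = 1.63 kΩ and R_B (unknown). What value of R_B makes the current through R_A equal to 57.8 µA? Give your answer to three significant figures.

R_B ≈ 11.4 kΩ

The fraction through R_A equals R_B/(R_A+R_B).
57.8/66.1 = R_B/(R_A + R_B) → R_B = R_A · (0.8744)/(1 − 0.8744) = 1.63 × 6.964 = 11.35 kΩ.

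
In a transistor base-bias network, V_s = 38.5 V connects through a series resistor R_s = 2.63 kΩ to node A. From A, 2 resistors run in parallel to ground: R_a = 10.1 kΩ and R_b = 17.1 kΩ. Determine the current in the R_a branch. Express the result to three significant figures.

Parallel bank: R_p = 1/(1/10.1 + 1/17.1) = 6.350 kΩ.
V_A = 38.5 × 6.350/8.980 = 27.22 V.
Branch current I = V_A/R_a = 27.22/10.1 = 2.695 mA.

I ≈ 2.70 mA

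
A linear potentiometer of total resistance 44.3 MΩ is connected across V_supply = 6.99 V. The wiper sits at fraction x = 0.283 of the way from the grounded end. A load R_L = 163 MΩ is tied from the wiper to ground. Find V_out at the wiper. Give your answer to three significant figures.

The pot divides into 31.76 MΩ above the wiper and 12.54 MΩ below.
Lower segment in parallel with the load: 12.54 ‖ 163 = 11.64 MΩ.
Then V_out = V_supply · 11.64/(31.76 + 11.64) = 1.875 V.

V_out ≈ 1.87 V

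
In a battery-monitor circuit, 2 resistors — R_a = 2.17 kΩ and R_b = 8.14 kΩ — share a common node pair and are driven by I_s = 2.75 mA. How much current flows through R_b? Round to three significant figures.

I ≈ 0.579 mA

For two parallel branches, I_k = I_s · (other R)/(sum of R).
So I = 2.75 × 2.17/10.31 = 0.5788 mA.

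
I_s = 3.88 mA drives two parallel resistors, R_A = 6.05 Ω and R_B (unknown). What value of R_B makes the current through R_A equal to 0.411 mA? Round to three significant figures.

In a two-way split, I_A/I_s = R_B/(R_A + R_B).
With f = 0.1059, R_B = R_A · f/(1−f) = 6.05 × 0.1185 = 0.7168 Ω.

R_B ≈ 0.717 Ω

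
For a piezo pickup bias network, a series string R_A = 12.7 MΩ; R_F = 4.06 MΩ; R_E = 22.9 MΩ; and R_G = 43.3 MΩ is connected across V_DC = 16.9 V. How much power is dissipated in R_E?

The common current is I = 16.9/82.96 = 0.2037 µA.
P = I²R = 0.04150 × 22.9 = 0.9503 µW.

P ≈ 0.950 µW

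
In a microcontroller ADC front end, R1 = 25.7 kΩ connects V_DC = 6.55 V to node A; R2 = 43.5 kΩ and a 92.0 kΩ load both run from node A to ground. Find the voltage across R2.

V_out ≈ 3.50 V

The load sits in parallel with R2, giving an effective lower resistance R2' = R2·R_L/(R2+R_L) = 29.54 kΩ.
Now apply the divider: V_out = 6.55 × 0.5347 = 3.502 V.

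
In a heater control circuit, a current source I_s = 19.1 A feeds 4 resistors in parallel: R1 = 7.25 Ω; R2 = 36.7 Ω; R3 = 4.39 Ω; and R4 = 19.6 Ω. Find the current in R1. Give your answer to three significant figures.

I ≈ 5.93 A

Total conductance ΣG = 1/7.25 + 1/36.7 + 1/4.39 + 1/19.6 = 0.4440 (units of 1/Ω).
Current divider: I(R1) = I_s · G_k/ΣG = 19.1 × (0.1379/0.4440) = 19.1 × 0.3107 = 5.934 A.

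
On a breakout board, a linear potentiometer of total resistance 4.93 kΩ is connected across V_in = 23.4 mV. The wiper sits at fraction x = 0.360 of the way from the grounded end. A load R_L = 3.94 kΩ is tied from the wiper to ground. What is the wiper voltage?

Lower segment x·R_p = 1.775 kΩ; upper segment (1−x)·R_p = 3.155 kΩ.
Lower segment in parallel with the load: 1.775 ‖ 3.94 = 1.224 kΩ.
Loaded-divider output: V_out = 23.4 × 0.2794 = 6.539 mV.

V_out ≈ 6.54 mV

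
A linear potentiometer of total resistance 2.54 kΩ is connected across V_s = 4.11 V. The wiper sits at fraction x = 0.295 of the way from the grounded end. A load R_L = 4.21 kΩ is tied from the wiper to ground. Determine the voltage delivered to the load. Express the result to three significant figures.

Split the track: R_lower = x·R_p = 0.7493 kΩ, R_upper = (1−x)·R_p = 1.791 kΩ.
R_L loads the lower segment: effective lower R = 0.6361 kΩ.
Then V_out = V_s · 0.6361/(1.791 + 0.6361) = 1.077 V.

V_out ≈ 1.08 V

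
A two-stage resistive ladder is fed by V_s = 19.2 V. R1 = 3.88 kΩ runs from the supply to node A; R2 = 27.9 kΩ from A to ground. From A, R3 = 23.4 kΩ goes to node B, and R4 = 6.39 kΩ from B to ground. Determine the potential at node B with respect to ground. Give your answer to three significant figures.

V_B ≈ 3.24 V

Looking into the second stage from A: R3 + R4 = 29.79 kΩ appears in parallel with R2.
Effective lower resistance at A: R2 ‖ 29.79 = 14.41 kΩ.
So V_A = 19.2 × 0.7878 = 15.13 V.
V_B = V_A × 0.2145 = 3.245 V.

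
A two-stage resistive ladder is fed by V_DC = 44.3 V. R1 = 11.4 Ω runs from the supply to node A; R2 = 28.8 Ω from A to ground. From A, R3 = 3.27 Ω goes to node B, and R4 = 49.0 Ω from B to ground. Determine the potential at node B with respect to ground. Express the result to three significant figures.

V_B ≈ 25.7 V

The second stage (R3 + R4 = 52.27 Ω) loads node A in parallel with R2.
R2 ‖ (R3+R4) = 18.57 Ω.
So V_A = 44.3 × 0.6196 = 27.45 V.
Stage 2 is unloaded, so V_B = V_A · R4/(R3+R4) = 27.45 × 49.0/52.27 = 25.73 V.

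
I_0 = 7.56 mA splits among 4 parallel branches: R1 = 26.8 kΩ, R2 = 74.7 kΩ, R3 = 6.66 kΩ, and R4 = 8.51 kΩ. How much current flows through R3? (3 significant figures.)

ΣG = 1/26.8 + 1/74.7 + 1/6.66 + 1/8.51 = 0.3184.
By the current-divider rule, I = I_0 · G_k/ΣG = 7.56 × 0.4716 = 3.566 mA.

I ≈ 3.57 mA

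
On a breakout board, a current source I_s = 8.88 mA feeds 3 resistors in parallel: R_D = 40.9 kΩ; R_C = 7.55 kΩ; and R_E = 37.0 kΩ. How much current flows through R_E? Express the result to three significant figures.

Conductances: ΣG = 1/40.9 + 1/7.55 + 1/37.0 = 0.1839 (1/kΩ).
R_E takes the fraction G_k/ΣG = 0.02703/0.1839 = 0.1469, so I = 8.88 × 0.1469 = 1.305 mA.

I ≈ 1.30 mA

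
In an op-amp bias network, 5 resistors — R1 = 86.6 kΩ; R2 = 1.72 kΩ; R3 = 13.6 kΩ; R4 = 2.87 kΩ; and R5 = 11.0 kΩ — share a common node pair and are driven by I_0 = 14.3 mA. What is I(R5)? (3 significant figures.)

Total conductance ΣG = 1/86.6 + 1/1.72 + 1/13.6 + 1/2.87 + 1/11.0 = 1.106 (units of 1/kΩ).
By the current-divider rule, I = I_0 · G_k/ΣG = 14.3 × 0.08221 = 1.176 mA.

I ≈ 1.18 mA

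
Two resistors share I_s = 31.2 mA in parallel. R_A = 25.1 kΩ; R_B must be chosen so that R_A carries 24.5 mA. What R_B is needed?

R_B ≈ 91.8 kΩ

The fraction through R_A equals R_B/(R_A+R_B).
With f = 0.7853, R_B = R_A · f/(1−f) = 25.1 × 3.657 = 91.78 kΩ.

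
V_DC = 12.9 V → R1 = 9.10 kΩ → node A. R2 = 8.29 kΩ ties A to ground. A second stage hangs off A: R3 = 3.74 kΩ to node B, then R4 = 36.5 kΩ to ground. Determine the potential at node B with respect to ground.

V_B ≈ 5.04 V

Looking into the second stage from A: R3 + R4 = 40.24 kΩ appears in parallel with R2.
R2 ‖ (R3+R4) = 6.874 kΩ.
V_A = 12.9 × 6.874/(9.10 + 6.874) = 5.551 V.
V_B = V_A × 0.9071 = 5.035 V.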